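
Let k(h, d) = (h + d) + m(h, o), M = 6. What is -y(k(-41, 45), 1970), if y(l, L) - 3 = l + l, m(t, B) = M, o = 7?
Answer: -23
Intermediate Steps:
m(t, B) = 6
k(h, d) = 6 + d + h (k(h, d) = (h + d) + 6 = (d + h) + 6 = 6 + d + h)
y(l, L) = 3 + 2*l (y(l, L) = 3 + (l + l) = 3 + 2*l)
-y(k(-41, 45), 1970) = -(3 + 2*(6 + 45 - 41)) = -(3 + 2*10) = -(3 + 20) = -1*23 = -23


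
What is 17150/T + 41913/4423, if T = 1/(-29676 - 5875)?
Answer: -2696701510037/4423 ≈ -6.0970e+8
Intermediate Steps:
T = -1/35551 (T = 1/(-35551) = -1/35551 ≈ -2.8129e-5)
17150/T + 41913/4423 = 17150/(-1/35551) + 41913/4423 = 17150*(-35551) + 41913*(1/4423) = -609699650 + 41913/4423 = -2696701510037/4423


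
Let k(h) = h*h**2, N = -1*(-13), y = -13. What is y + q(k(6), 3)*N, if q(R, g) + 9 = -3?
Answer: -169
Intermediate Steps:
N = 13
k(h) = h**3
q(R, g) = -12 (q(R, g) = -9 - 3 = -12)
y + q(k(6), 3)*N = -13 - 12*13 = -13 - 156 = -169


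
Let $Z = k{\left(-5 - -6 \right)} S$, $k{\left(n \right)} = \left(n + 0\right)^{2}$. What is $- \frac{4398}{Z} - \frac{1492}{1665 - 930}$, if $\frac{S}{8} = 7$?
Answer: $- \frac{236863}{2940} \approx -80.566$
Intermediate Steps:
$k{\left(n \right)} = n^{2}$
$S = 56$ ($S = 8 \cdot 7 = 56$)
$Z = 56$ ($Z = \left(-5 - -6\right)^{2} \cdot 56 = \left(-5 + 6\right)^{2} \cdot 56 = 1^{2} \cdot 56 = 1 \cdot 56 = 56$)
$- \frac{4398}{Z} - \frac{1492}{1665 - 930} = - \frac{4398}{56} - \frac{1492}{1665 - 930} = \left(-4398\right) \frac{1}{56} - \frac{1492}{735} = - \frac{2199}{28} - \frac{1492}{735} = - \frac{236863}{2940}$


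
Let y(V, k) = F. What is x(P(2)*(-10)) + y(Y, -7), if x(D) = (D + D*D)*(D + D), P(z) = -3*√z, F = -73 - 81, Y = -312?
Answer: 3446 + 108000*√2 ≈ 1.5618e+5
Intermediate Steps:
F = -154
y(V, k) = -154
x(D) = 2*D*(D + D²) (x(D) = (D + D²)*(2*D) = 2*D*(D + D²))
x(P(2)*(-10)) + y(Y, -7) = 2*(-3*√2*(-10))²*(1 - 3*√2*(-10)) - 154 = 2*(30*√2)²*(1 + 30*√2) - 154 = 2*1800*(1 + 30*√2) - 154 = (3600 + 108000*√2) - 154 = 3446 + 108000*√2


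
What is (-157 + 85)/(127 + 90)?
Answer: -72/217 ≈ -0.33180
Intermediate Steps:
(-157 + 85)/(127 + 90) = -72/217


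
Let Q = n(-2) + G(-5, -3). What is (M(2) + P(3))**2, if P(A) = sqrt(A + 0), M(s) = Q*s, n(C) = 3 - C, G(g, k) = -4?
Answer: (2 + sqrt(3))**2 ≈ 13.928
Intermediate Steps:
Q = 1 (Q = (3 - 1*(-2)) - 4 = (3 + 2) - 4 = 5 - 4 = 1)
M(s) = s (M(s) = 1*s = s)
P(A) = sqrt(A)
(M(2) + P(3))**2 = (2 + sqrt(3))**2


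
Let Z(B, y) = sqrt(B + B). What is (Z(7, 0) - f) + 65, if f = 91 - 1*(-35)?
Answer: -61 + sqrt(14) ≈ -57.258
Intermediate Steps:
Z(B, y) = sqrt(2)*sqrt(B) (Z(B, y) = sqrt(2*B) = sqrt(2)*sqrt(B))
f = 126 (f = 91 + 35 = 126)
(Z(7, 0) - f) + 65 = (sqrt(2)*sqrt(7) - 1*126) + 65 = (sqrt(14) - 126) + 65 = (-126 + sqrt(14)) + 65 = -61 + sqrt(14)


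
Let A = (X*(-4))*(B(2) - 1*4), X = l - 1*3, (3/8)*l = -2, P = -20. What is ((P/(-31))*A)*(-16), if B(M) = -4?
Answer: 256000/93 ≈ 2752.7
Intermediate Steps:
l = -16/3 (l = (8/3)*(-2) = -16/3 ≈ -5.3333)
X = -25/3 (X = -16/3 - 1*3 = -16/3 - 3 = -25/3 ≈ -8.3333)
A = -800/3 (A = (-25/3*(-4))*(-4 - 1*4) = 100*(-4 - 4)/3 = (100/3)*(-8) = -800/3 ≈ -266.67)
((P/(-31))*A)*(-16) = (-20/(-31)*(-800/3))*(-16) = (-20*(-1/31)*(-800/3))*(-16) = ((20/31)*(-800/3))*(-16) = -16000/93*(-16) = 256000/93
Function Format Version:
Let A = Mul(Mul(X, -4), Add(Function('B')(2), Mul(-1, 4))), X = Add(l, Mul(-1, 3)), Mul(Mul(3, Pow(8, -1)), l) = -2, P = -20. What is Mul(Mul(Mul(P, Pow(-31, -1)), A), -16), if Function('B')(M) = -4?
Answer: Rational(256000, 93) ≈ 2752.7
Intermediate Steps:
l = Rational(-16, 3) (l = Mul(Rational(8, 3), -2) = Rational(-16, 3) ≈ -5.3333)
X = Rational(-25, 3) (X = Add(Rational(-16, 3), Mul(-1, 3)) = Add(Rational(-16, 3), -3) = Rational(-25, 3) ≈ -8.3333)
A = Rational(-800, 3) (A = Mul(Mul(Rational(-25, 3), -4), Add(-4, Mul(-1, 4))) = Mul(Rational(100, 3), Add(-4, -4)) = Mul(Rational(100, 3), -8) = Rational(-800, 3) ≈ -266.67)
Mul(Mul(Mul(P, Pow(-31, -1)), A), -16) = Mul(Mul(Mul(-20, Pow(-31, -1)), Rational(-800, 3)), -16) = Mul(Mul(Mul(-20, Rational(-1, 31)), Rational(-800, 3)), -16) = Mul(Mul(Rational(20, 31), Rational(-800, 3)), -16) = Mul(Rational(-16000, 93), -16) = Rational(256000, 93)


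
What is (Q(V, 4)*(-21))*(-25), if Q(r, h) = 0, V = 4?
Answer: 0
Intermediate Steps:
(Q(V, 4)*(-21))*(-25) = (0*(-21))*(-25) = 0*(-25) = 0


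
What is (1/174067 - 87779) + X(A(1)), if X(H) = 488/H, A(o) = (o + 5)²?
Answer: -137493608554/1566603 ≈ -87766.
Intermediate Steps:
A(o) = (5 + o)²
(1/174067 - 87779) + X(A(1)) = (1/174067 - 87779) + 488/((5 + 1)²) = (1/174067 - 87779) + 488/(6²) = -15279427192/174067 + 488/36 = -15279427192/174067 + 488*(1/36) = -15279427192/174067 + 122/9 = -137493608554/1566603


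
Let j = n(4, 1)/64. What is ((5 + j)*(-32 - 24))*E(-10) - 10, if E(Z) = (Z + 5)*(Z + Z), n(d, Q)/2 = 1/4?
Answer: -112215/4 ≈ -28054.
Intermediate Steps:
n(d, Q) = 1/2 (n(d, Q) = 2/4 = 2*(1/4) = 1/2)
j = 1/128 (j = (1/2)/64 = (1/2)*(1/64) = 1/128 ≈ 0.0078125)
E(Z) = 2*Z*(5 + Z) (E(Z) = (5 + Z)*(2*Z) = 2*Z*(5 + Z))
((5 + j)*(-32 - 24))*E(-10) - 10 = ((5 + 1/128)*(-32 - 24))*(2*(-10)*(5 - 10)) - 10 = ((641/128)*(-56))*(2*(-10)*(-5)) - 10 = -4487/16*100 - 10 = -112175/4 - 10 = -112215/4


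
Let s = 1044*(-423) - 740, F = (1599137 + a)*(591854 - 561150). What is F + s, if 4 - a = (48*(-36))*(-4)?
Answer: 48887356864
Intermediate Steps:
a = -6908 (a = 4 - 48*(-36)*(-4) = 4 - (-1728)*(-4) = 4 - 1*6912 = 4 - 6912 = -6908)
F = 48887799216 (F = (1599137 - 6908)*(591854 - 561150) = 1592229*30704 = 48887799216)
s = -442352 (s = -441612 - 740 = -442352)
F + s = 48887799216 - 442352 = 48887356864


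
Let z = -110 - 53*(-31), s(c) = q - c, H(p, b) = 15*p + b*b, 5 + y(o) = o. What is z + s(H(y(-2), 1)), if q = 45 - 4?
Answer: 1678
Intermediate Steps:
y(o) = -5 + o
q = 41
H(p, b) = b² + 15*p (H(p, b) = 15*p + b² = b² + 15*p)
s(c) = 41 - c
z = 1533 (z = -110 + 1643 = 1533)
z + s(H(y(-2), 1)) = 1533 + (41 - (1² + 15*(-5 - 2))) = 1533 + (41 - (1 + 15*(-7))) = 1533 + (41 - (1 - 105)) = 1533 + (41 - 1*(-104)) = 1533 + (41 + 104) = 1533 + 145 = 1678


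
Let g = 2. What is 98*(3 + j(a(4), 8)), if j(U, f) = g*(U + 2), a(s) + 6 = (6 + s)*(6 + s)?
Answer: 19110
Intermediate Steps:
a(s) = -6 + (6 + s)² (a(s) = -6 + (6 + s)*(6 + s) = -6 + (6 + s)²)
j(U, f) = 4 + 2*U (j(U, f) = 2*(U + 2) = 2*(2 + U) = 4 + 2*U)
98*(3 + j(a(4), 8)) = 98*(3 + (4 + 2*(-6 + (6 + 4)²))) = 98*(3 + (4 + 2*(-6 + 10²))) = 98*(3 + (4 + 2*(-6 + 100))) = 98*(3 + (4 + 2*94)) = 98*(3 + (4 + 188)) = 98*(3 + 192) = 98*195 = 19110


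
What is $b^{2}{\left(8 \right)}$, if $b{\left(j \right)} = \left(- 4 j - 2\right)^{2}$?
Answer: $1336336$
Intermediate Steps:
$b{\left(j \right)} = \left(-2 - 4 j\right)^{2}$
$b^{2}{\left(8 \right)} = \left(4 \left(1 + 2 \cdot 8\right)^{2}\right)^{2} = \left(4 \left(1 + 16\right)^{2}\right)^{2} = \left(4 \cdot 17^{2}\right)^{2} = \left(4 \cdot 289\right)^{2} = 1156^{2} = 1336336$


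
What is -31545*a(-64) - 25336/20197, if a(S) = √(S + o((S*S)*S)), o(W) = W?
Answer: -25336/20197 - 252360*I*√4097 ≈ -1.2544 - 1.6153e+7*I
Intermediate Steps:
a(S) = √(S + S³) (a(S) = √(S + (S*S)*S) = √(S + S²*S) = √(S + S³))
-31545*a(-64) - 25336/20197 = -31545*√(-64 + (-64)³) - 25336/20197 = -31545*√(-64 - 262144) - 25336*1/20197 = -31545*√(-262208) - 25336/20197 = -31545*8*I*√4097 - 25336/20197 = -252360*I*√4097 - 25336/20197 = -25336/20197 - 252360*I*√4097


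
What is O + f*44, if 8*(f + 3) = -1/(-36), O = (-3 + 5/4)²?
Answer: -18545/144 ≈ -128.78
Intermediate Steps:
O = 49/16 (O = (-3 + 5*(¼))² = (-3 + 5/4)² = (-7/4)² = 49/16 ≈ 3.0625)
f = -863/288 (f = -3 + (-1/(-36))/8 = -3 + (-1*(-1/36))/8 = -3 + (⅛)*(1/36) = -3 + 1/288 = -863/288 ≈ -2.9965)
O + f*44 = 49/16 - 863/288*44 = 49/16 - 9493/72 = -18545/144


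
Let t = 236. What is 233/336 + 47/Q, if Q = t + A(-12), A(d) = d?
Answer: 607/672 ≈ 0.90327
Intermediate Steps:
Q = 224 (Q = 236 - 12 = 224)
233/336 + 47/Q = 233/336 + 47/224 = 607/672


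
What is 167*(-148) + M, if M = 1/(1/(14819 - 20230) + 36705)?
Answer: -4908863390453/198610754 ≈ -24716.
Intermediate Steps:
M = 5411/198610754 (M = 1/(1/(-5411) + 36705) = 1/(-1/5411 + 36705) = 1/(198610754/5411) = 5411/198610754 ≈ 2.7244e-5)
167*(-148) + M = 167*(-148) + 5411/198610754 = -24716 + 5411/198610754 = -4908863390453/198610754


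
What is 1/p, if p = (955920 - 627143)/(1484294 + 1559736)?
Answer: 3044030/328777 ≈ 9.2587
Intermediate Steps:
p = 328777/3044030 ≈ 0.10801
1/p = 1/(328777/3044030) = 3044030/328777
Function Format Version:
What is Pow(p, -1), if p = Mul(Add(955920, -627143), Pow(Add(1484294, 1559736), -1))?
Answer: Rational(3044030, 328777) ≈ 9.2587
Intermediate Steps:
p = Rational(328777, 3044030) (p = Mul(328777, Pow(3044030, -1)) = Mul(328777, Rational(1, 3044030)) = Rational(328777, 3044030) ≈ 0.10801)
Pow(p, -1) = Pow(Rational(328777, 3044030), -1) = Rational(3044030, 328777)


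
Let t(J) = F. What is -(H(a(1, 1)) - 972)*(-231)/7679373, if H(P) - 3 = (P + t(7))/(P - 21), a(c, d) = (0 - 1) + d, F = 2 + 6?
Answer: -223927/7679373 ≈ -0.029160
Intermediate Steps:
F = 8
t(J) = 8
a(c, d) = -1 + d
H(P) = 3 + (8 + P)/(-21 + P) (H(P) = 3 + (P + 8)/(P - 21) = 3 + (8 + P)/(-21 + P))
-(H(a(1, 1)) - 972)*(-231)/7679373 = -((-55 + 4*(-1 + 1))/(-21 + (-1 + 1)) - 972)*(-231)/7679373 = -((-55 + 4*0)/(-21 + 0) - 972)*(-231)/7679373 = -((-55 + 0)/(-21) - 972)*(-231)/7679373 = -(-1/21*(-55) - 972)*(-231)/7679373 = -(55/21 - 972)*(-231)/7679373 = -(-20357/21*(-231))/7679373 = -223927/7679373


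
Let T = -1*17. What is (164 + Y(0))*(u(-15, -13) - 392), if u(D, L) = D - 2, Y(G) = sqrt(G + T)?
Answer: -67076 - 409*I*sqrt(17) ≈ -67076.0 - 1686.3*I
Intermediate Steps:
T = -17
Y(G) = sqrt(-17 + G) (Y(G) = sqrt(G - 17) = sqrt(-17 + G))
u(D, L) = -2 + D
(164 + Y(0))*(u(-15, -13) - 392) = (164 + sqrt(-17 + 0))*((-2 - 15) - 392) = (164 + sqrt(-17))*(-17 - 392) = (164 + I*sqrt(17))*(-409) = -67076 - 409*I*sqrt(17)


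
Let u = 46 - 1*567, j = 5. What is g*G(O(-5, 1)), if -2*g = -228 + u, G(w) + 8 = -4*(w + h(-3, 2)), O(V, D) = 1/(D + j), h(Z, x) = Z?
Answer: 3745/3 ≈ 1248.3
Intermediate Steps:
u = -521 (u = 46 - 567 = -521)
O(V, D) = 1/(5 + D) (O(V, D) = 1/(D + 5) = 1/(5 + D))
G(w) = 4 - 4*w (G(w) = -8 - 4*(w - 3) = -8 - 4*(-3 + w) = -8 + (12 - 4*w) = 4 - 4*w)
g = 749/2 (g = -(-228 - 521)/2 = -½*(-749) = 749/2 ≈ 374.50)
g*G(O(-5, 1)) = 749*(4 - 4/(5 + 1))/2 = 749*(4 - 4/6)/2 = 749*(4 - 4*⅙)/2 = 749*(4 - ⅔)/2 = (749/2)*(10/3) = 3745/3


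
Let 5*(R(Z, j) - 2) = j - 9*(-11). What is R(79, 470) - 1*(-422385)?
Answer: 2112504/5 ≈ 4.2250e+5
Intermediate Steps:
R(Z, j) = 109/5 + j/5 (R(Z, j) = 2 + (j - 9*(-11))/5 = 2 + (j + 99)/5 = 2 + (99 + j)/5 = 2 + (99/5 + j/5) = 109/5 + j/5)
R(79, 470) - 1*(-422385) = (109/5 + (⅕)*470) - 1*(-422385) = (109/5 + 94) + 422385 = 579/5 + 422385 = 2112504/5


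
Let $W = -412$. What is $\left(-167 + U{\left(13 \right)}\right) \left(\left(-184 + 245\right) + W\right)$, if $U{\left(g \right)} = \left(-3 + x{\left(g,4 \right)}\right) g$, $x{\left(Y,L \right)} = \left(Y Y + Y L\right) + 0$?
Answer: $-936117$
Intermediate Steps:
$x{\left(Y,L \right)} = Y^{2} + L Y$ ($x{\left(Y,L \right)} = \left(Y^{2} + L Y\right) + 0 = Y^{2} + L Y$)
$U{\left(g \right)} = g \left(-3 + g \left(4 + g\right)\right)$ ($U{\left(g \right)} = \left(-3 + g \left(4 + g\right)\right) g = g \left(-3 + g \left(4 + g\right)\right)$)
$\left(-167 + U{\left(13 \right)}\right) \left(\left(-184 + 245\right) + W\right) = \left(-167 + 13 \left(-3 + 13 \left(4 + 13\right)\right)\right) \left(\left(-184 + 245\right) - 412\right) = \left(-167 + 13 \left(-3 + 13 \cdot 17\right)\right) \left(61 - 412\right) = \left(-167 + 13 \left(-3 + 221\right)\right) \left(-351\right) = \left(-167 + 13 \cdot 218\right) \left(-351\right) = \left(-167 + 2834\right) \left(-351\right) = 2667 \left(-351\right) = -936117$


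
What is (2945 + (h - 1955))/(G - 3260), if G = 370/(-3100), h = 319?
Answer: -405790/1010637 ≈ -0.40152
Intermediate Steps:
G = -37/310 (G = 370*(-1/3100) = -37/310 ≈ -0.11935)
(2945 + (h - 1955))/(G - 3260) = (2945 + (319 - 1955))/(-37/310 - 3260) = (2945 - 1636)/(-1010637/310) = 1309*(-310/1010637) = -405790/1010637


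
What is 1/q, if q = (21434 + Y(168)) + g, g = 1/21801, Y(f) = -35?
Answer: 21801/466519600 ≈ 4.6731e-5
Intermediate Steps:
g = 1/21801 ≈ 4.5869e-5
q = 466519600/21801 (q = (21434 - 35) + 1/21801 = 21399 + 1/21801 = 466519600/21801 ≈ 21399.)
1/q = 1/(466519600/21801) = 21801/466519600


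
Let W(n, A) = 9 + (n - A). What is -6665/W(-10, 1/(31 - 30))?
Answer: 6665/2 ≈ 3332.5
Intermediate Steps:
W(n, A) = 9 + n - A
-6665/W(-10, 1/(31 - 30)) = -6665/(9 - 10 - 1/(31 - 30)) = -6665/(9 - 10 - 1/1) = -6665/(9 - 10 - 1*1) = -6665/(9 - 10 - 1) = -6665/(-2) = -6665*(-½) = 6665/2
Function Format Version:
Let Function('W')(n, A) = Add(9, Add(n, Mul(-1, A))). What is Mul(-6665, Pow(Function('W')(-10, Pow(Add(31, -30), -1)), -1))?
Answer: Rational(6665, 2) ≈ 3332.5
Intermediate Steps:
Function('W')(n, A) = Add(9, n, Mul(-1, A))
Mul(-6665, Pow(Function('W')(-10, Pow(Add(31, -30), -1)), -1)) = Mul(-6665, Pow(Add(9, -10, Mul(-1, Pow(Add(31, -30), -1))), -1)) = Mul(-6665, Pow(Add(9, -10, Mul(-1, Pow(1, -1))), -1)) = Mul(-6665, Pow(Add(9, -10, Mul(-1, 1)), -1)) = Mul(-6665, Pow(Add(9, -10, -1), -1)) = Mul(-6665, Pow(-2, -1)) = Mul(-6665, Rational(-1, 2)) = Rational(6665, 2)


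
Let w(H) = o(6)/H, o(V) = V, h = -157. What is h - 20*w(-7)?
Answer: -979/7 ≈ -139.86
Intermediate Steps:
w(H) = 6/H
h - 20*w(-7) = -157 - 120/(-7) = -157 - 120*(-1)/7 = -157 - 20*(-6/7) = -157 + 120/7 = -979/7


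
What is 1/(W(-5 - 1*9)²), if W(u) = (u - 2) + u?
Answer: 1/900 ≈ 0.0011111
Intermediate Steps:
W(u) = -2 + 2*u (W(u) = (-2 + u) + u = -2 + 2*u)
1/(W(-5 - 1*9)²) = 1/((-2 + 2*(-5 - 1*9))²) = 1/((-2 + 2*(-5 - 9))²) = 1/((-2 + 2*(-14))²) = 1/((-2 - 28)²) = 1/((-30)²) = 1/900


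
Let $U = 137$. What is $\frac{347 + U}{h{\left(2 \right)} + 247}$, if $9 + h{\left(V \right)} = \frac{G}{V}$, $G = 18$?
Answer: $\frac{484}{247} \approx 1.9595$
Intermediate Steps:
$h{\left(V \right)} = -9 + \frac{18}{V}$
$\frac{347 + U}{h{\left(2 \right)} + 247} = \frac{347 + 137}{\left(-9 + \frac{18}{2}\right) + 247} = \frac{484}{\left(-9 + 18 \cdot \frac{1}{2}\right) + 247} = \frac{484}{\left(-9 + 9\right) + 247} = \frac{484}{0 + 247} = \frac{484}{247}$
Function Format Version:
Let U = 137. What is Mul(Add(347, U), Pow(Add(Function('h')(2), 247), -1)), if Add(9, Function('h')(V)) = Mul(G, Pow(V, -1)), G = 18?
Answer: Rational(484, 247) ≈ 1.9595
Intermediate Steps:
Function('h')(V) = Add(-9, Mul(18, Pow(V, -1)))
Mul(Add(347, U), Pow(Add(Function('h')(2), 247), -1)) = Mul(Add(347, 137), Pow(Add(Add(-9, Mul(18, Pow(2, -1))), 247), -1)) = Mul(484, Pow(Add(Add(-9, Mul(18, Rational(1, 2))), 247), -1)) = Mul(484, Pow(Add(Add(-9, 9), 247), -1)) = Mul(484, Pow(Add(0, 247), -1)) = Mul(484, Pow(247, -1)) = Mul(484, Rational(1, 247)) = Rational(484, 247)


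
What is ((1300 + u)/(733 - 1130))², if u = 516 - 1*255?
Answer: 2436721/157609 ≈ 15.461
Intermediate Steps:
u = 261 (u = 516 - 255 = 261)
((1300 + u)/(733 - 1130))² = ((1300 + 261)/(733 - 1130))² = (1561/(-397))² = (1561*(-1/397))² = (-1561/397)² = 2436721/157609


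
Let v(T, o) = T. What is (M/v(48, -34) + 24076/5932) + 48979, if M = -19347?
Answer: 1152706149/23728 ≈ 48580.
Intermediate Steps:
(M/v(48, -34) + 24076/5932) + 48979 = (-19347/48 + 24076/5932) + 48979 = (-19347*1/48 + 24076*(1/5932)) + 48979 = (-6449/16 + 6019/1483) + 48979 = -9467563/23728 + 48979 = 1152706149/23728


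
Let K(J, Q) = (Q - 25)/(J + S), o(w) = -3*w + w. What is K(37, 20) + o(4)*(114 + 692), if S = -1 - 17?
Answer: -122517/19 ≈ -6448.3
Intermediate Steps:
o(w) = -2*w
S = -18
K(J, Q) = (-25 + Q)/(-18 + J) (K(J, Q) = (Q - 25)/(J - 18) = (-25 + Q)/(-18 + J))
K(37, 20) + o(4)*(114 + 692) = (-25 + 20)/(-18 + 37) + (-2*4)*(114 + 692) = -5/19 - 8*806 = (1/19)*(-5) - 6448 = -5/19 - 6448 = -122517/19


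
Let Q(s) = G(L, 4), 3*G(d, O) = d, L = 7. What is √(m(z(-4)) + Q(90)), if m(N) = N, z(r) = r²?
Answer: √165/3 ≈ 4.2817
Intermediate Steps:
G(d, O) = d/3
Q(s) = 7/3 (Q(s) = (⅓)*7 = 7/3)
√(m(z(-4)) + Q(90)) = √((-4)² + 7/3) = √(16 + 7/3) = √(55/3) = √165/3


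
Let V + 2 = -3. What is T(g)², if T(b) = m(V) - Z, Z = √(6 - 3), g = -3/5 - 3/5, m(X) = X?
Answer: (5 + √3)² ≈ 45.320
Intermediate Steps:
V = -5 (V = -2 - 3 = -5)
g = -6/5 (g = -3*⅕ - 3*⅕ = -⅗ - ⅗ = -6/5 ≈ -1.2000)
Z = √3 ≈ 1.7320
T(b) = -5 - √3
T(g)² = (-5 - √3)²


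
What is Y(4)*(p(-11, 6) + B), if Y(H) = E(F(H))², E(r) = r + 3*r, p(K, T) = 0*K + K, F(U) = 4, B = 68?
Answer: 14592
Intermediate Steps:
p(K, T) = K (p(K, T) = 0 + K = K)
E(r) = 4*r
Y(H) = 256 (Y(H) = (4*4)² = 16² = 256)
Y(4)*(p(-11, 6) + B) = 256*(-11 + 68) = 256*57 = 14592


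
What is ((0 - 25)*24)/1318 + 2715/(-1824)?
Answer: -778795/400672 ≈ -1.9437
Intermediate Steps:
((0 - 25)*24)/1318 + 2715/(-1824) = -25*24*(1/1318) + 2715*(-1/1824) = -600*1/1318 - 905/608 = -300/659 - 905/608 = -778795/400672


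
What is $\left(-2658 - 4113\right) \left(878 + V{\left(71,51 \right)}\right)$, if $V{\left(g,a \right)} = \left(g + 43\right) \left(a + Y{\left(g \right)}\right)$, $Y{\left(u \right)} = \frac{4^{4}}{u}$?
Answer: $- \frac{3414723636}{71} \approx -4.8095 \cdot 10^{7}$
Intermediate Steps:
$Y{\left(u \right)} = \frac{256}{u}$
$V{\left(g,a \right)} = \left(43 + g\right) \left(a + \frac{256}{g}\right)$ ($V{\left(g,a \right)} = \left(g + 43\right) \left(a + \frac{256}{g}\right) = \left(43 + g\right) \left(a + \frac{256}{g}\right)$)
$\left(-2658 - 4113\right) \left(878 + V{\left(71,51 \right)}\right) = \left(-2658 - 4113\right) \left(878 + \left(256 + 43 \cdot 51 + \frac{11008}{71} + 51 \cdot 71\right)\right) = - 6771 \left(878 + \left(256 + 2193 + 11008 \cdot \frac{1}{71} + 3621\right)\right) = - 6771 \left(878 + \left(256 + 2193 + \frac{11008}{71} + 3621\right)\right) = - 6771 \left(878 + \frac{441978}{71}\right) = \left(-6771\right) \frac{504316}{71} = - \frac{3414723636}{71}$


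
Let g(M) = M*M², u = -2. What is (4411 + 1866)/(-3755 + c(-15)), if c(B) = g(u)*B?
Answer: -6277/3635 ≈ -1.7268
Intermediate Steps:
g(M) = M³
c(B) = -8*B (c(B) = (-2)³*B = -8*B)
(4411 + 1866)/(-3755 + c(-15)) = (4411 + 1866)/(-3755 - 8*(-15)) = 6277/(-3755 + 120) = 6277/(-3635) = 6277*(-1/3635) = -6277/3635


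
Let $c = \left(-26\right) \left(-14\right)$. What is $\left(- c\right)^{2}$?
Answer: $132496$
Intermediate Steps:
$c = 364$
$\left(- c\right)^{2} = \left(\left(-1\right) 364\right)^{2} = \left(-364\right)^{2} = 132496$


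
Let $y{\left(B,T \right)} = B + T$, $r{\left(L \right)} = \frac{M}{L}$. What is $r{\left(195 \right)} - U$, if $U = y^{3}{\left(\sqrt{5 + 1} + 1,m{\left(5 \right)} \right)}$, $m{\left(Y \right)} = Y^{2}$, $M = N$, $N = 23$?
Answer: $- \frac{3518557}{195} - 2034 \sqrt{6} \approx -23026.0$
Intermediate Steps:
$M = 23$
$r{\left(L \right)} = \frac{23}{L}$
$U = \left(26 + \sqrt{6}\right)^{3}$ ($U = \left(\left(\sqrt{5 + 1} + 1\right) + 5^{2}\right)^{3} = \left(\left(\sqrt{6} + 1\right) + 25\right)^{3} = \left(\left(1 + \sqrt{6}\right) + 25\right)^{3} = \left(26 + \sqrt{6}\right)^{3} \approx 23026.0$)
$r{\left(195 \right)} - U = \frac{23}{195} - \left(26 + \sqrt{6}\right)^{3}$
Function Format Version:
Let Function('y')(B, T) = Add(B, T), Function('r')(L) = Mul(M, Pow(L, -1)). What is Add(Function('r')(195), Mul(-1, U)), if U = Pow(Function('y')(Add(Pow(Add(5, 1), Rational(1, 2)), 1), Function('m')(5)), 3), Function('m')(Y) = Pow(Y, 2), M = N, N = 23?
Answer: Add(Rational(-3518557, 195), Mul(-2034, Pow(6, Rational(1, 2)))) ≈ -23026.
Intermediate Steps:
M = 23
Function('r')(L) = Mul(23, Pow(L, -1))
U = Pow(Add(26, Pow(6, Rational(1, 2))), 3) (U = Pow(Add(Add(Pow(Add(5, 1), Rational(1, 2)), 1), Pow(5, 2)), 3) = Pow(Add(Add(Pow(6, Rational(1, 2)), 1), 25), 3) = Pow(Add(Add(1, Pow(6, Rational(1, 2))), 25), 3) = Pow(Add(26, Pow(6, Rational(1, 2))), 3) ≈ 23026.)
Add(Function('r')(195), Mul(-1, U)) = Add(Mul(23, Pow(195, -1)), Mul(-1, Pow(Add(26, Pow(6, Rational(1, 2))), 3))) = Add(Mul(23, Rational(1, 195)), Mul(-1, Pow(Add(26, Pow(6, Rational(1, 2))), 3))) = Add(Rational(23, 195), Mul(-1, Pow(Add(26, Pow(6, Rational(1, 2))), 3)))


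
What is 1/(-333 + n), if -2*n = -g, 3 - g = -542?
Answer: -2/121 ≈ -0.016529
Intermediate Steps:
g = 545 (g = 3 - 1*(-542) = 3 + 542 = 545)
n = 545/2 (n = -(-1)*545/2 = -½*(-545) = 545/2 ≈ 272.50)
1/(-333 + n) = 1/(-333 + 545/2) = 1/(-121/2) = -2/121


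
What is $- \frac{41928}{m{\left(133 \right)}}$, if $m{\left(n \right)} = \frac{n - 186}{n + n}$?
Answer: $\frac{11152848}{53} \approx 2.1043 \cdot 10^{5}$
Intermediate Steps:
$m{\left(n \right)} = \frac{-186 + n}{2 n}$
$- \frac{41928}{m{\left(133 \right)}} = - \frac{41928}{\frac{1}{2} \cdot \frac{1}{133} \left(-186 + 133\right)} = - \frac{41928}{\frac{1}{2} \cdot \frac{1}{133} \left(-53\right)} = - \frac{41928}{- \frac{53}{266}} = \left(-41928\right) \left(- \frac{266}{53}\right) = \frac{11152848}{53}$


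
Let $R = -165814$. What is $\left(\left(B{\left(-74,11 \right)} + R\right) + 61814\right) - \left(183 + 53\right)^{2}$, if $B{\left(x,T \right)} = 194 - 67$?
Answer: $-159569$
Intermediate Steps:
$B{\left(x,T \right)} = 127$
$\left(\left(B{\left(-74,11 \right)} + R\right) + 61814\right) - \left(183 + 53\right)^{2} = \left(\left(127 - 165814\right) + 61814\right) - \left(183 + 53\right)^{2} = \left(-165687 + 61814\right) - 236^{2} = -103873 - 55696 = -159569$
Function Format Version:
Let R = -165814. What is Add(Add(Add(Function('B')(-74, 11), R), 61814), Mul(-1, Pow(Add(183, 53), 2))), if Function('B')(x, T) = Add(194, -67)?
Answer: -159569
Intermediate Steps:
Function('B')(x, T) = 127
Add(Add(Add(Function('B')(-74, 11), R), 61814), Mul(-1, Pow(Add(183, 53), 2))) = Add(Add(Add(127, -165814), 61814), Mul(-1, Pow(Add(183, 53), 2))) = Add(Add(-165687, 61814), Mul(-1, Pow(236, 2))) = Add(-103873, Mul(-1, 55696)) = Add(-103873, -55696) = -159569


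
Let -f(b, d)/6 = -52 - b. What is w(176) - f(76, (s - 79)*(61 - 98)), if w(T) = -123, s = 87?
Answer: -891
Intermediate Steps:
f(b, d) = 312 + 6*b (f(b, d) = -6*(-52 - b) = 312 + 6*b)
w(176) - f(76, (s - 79)*(61 - 98)) = -123 - (312 + 6*76) = -123 - (312 + 456) = -123 - 1*768 = -123 - 768 = -891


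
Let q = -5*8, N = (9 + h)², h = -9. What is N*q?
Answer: 0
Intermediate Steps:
N = 0 (N = (9 - 9)² = 0² = 0)
q = -40
N*q = 0*(-40) = 0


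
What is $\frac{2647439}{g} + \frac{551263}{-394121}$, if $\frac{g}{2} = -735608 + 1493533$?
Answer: $\frac{6853557}{19706050} \approx 0.34779$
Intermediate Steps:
$g = 1515850$ ($g = 2 \left(-735608 + 1493533\right) = 2 \cdot 757925 = 1515850$)
$\frac{2647439}{g} + \frac{551263}{-394121} = \frac{2647439}{1515850} + \frac{551263}{-394121} = 2647439 \cdot \frac{1}{1515850} + 551263 \left(- \frac{1}{394121}\right) = \frac{2647439}{1515850} - \frac{551263}{394121} = \frac{6853557}{19706050}$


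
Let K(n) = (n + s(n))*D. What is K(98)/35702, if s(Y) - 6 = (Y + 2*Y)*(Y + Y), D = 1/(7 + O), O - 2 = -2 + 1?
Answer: 3608/17851 ≈ 0.20212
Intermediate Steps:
O = 1 (O = 2 + (-2 + 1) = 2 - 1 = 1)
D = ⅛ (D = 1/(7 + 1) = 1/8 = ⅛ ≈ 0.12500)
s(Y) = 6 + 6*Y² (s(Y) = 6 + (Y + 2*Y)*(Y + Y) = 6 + (3*Y)*(2*Y) = 6 + 6*Y²)
K(n) = ¾ + n/8 + 3*n²/4 (K(n) = (n + (6 + 6*n²))*(⅛) = (6 + n + 6*n²)*(⅛) = ¾ + n/8 + 3*n²/4)
K(98)/35702 = (¾ + (⅛)*98 + (¾)*98²)/35702 = (¾ + 49/4 + (¾)*9604)*(1/35702) = (¾ + 49/4 + 7203)*(1/35702) = 7216*(1/35702) = 3608/17851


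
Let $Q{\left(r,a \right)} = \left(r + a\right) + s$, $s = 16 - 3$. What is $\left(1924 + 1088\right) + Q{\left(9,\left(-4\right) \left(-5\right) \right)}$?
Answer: $3054$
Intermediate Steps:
$s = 13$ ($s = 16 - 3 = 13$)
$Q{\left(r,a \right)} = 13 + a + r$ ($Q{\left(r,a \right)} = \left(r + a\right) + 13 = \left(a + r\right) + 13 = 13 + a + r$)
$\left(1924 + 1088\right) + Q{\left(9,\left(-4\right) \left(-5\right) \right)} = \left(1924 + 1088\right) + \left(13 - -20 + 9\right) = 3012 + \left(13 + 20 + 9\right) = 3012 + 42 = 3054$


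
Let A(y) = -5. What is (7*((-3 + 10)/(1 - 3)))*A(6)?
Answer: 245/2 ≈ 122.50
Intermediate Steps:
(7*((-3 + 10)/(1 - 3)))*A(6) = (7*((-3 + 10)/(1 - 3)))*(-5) = (7*(7/(-2)))*(-5) = (7*(7*(-½)))*(-5) = (7*(-7/2))*(-5) = -49/2*(-5) = 245/2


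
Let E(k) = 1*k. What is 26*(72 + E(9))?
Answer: 2106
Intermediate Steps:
E(k) = k
26*(72 + E(9)) = 26*(72 + 9) = 26*81 = 2106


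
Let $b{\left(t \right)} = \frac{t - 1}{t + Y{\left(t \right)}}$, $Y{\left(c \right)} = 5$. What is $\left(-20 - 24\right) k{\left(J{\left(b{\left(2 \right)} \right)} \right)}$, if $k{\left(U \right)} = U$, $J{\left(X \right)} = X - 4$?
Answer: $\frac{1188}{7} \approx 169.71$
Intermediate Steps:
$b{\left(t \right)} = \frac{-1 + t}{5 + t}$ ($b{\left(t \right)} = \frac{t - 1}{t + 5} = \frac{-1 + t}{5 + t}$)
$J{\left(X \right)} = -4 + X$
$\left(-20 - 24\right) k{\left(J{\left(b{\left(2 \right)} \right)} \right)} = \left(-20 - 24\right) \left(-4 + \frac{-1 + 2}{5 + 2}\right) = - 44 \left(-4 + \frac{1}{7} \cdot 1\right) = - 44 \left(-4 + \frac{1}{7}\right) = \left(-44\right) \left(- \frac{27}{7}\right) = \frac{1188}{7}$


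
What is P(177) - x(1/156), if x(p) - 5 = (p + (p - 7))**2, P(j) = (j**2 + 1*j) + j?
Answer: 192431927/6084 ≈ 31629.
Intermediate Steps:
P(j) = j**2 + 2*j (P(j) = (j**2 + j) + j = (j + j**2) + j = j**2 + 2*j)
x(p) = 5 + (-7 + 2*p)**2 (x(p) = 5 + (p + (p - 7))**2 = 5 + (p + (-7 + p))**2 = 5 + (-7 + 2*p)**2)
P(177) - x(1/156) = 177*(2 + 177) - (5 + (-7 + 2/156)**2) = 177*179 - (5 + (-7 + 2*(1/156))**2) = 31683 - (5 + (-7 + 1/78)**2) = 31683 - (5 + (-545/78)**2) = 31683 - (5 + 297025/6084) = 31683 - 1*327445/6084 = 31683 - 327445/6084 = 192431927/6084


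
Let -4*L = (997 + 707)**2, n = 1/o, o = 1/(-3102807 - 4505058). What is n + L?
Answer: -8333769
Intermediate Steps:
o = -1/7607865 (o = 1/(-7607865) = -1/7607865 ≈ -1.3144e-7)
n = -7607865 (n = 1/(-1/7607865) = -7607865)
L = -725904 (L = -(997 + 707)**2/4 = -1/4*1704**2 = -1/4*2903616 = -725904)
n + L = -7607865 - 725904 = -8333769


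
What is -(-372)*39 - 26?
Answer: 14482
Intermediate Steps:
-(-372)*39 - 26 = -93*(-156) - 26 = 14508 - 26 = 14482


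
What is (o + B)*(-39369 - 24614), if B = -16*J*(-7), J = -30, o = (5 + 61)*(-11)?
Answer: 261434538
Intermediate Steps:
o = -726 (o = 66*(-11) = -726)
B = -3360 (B = -16*(-30)*(-7) = 480*(-7) = -3360)
(o + B)*(-39369 - 24614) = (-726 - 3360)*(-39369 - 24614) = -4086*(-63983) = 261434538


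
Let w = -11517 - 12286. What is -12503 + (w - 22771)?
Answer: -59077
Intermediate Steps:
w = -23803
-12503 + (w - 22771) = -12503 + (-23803 - 22771) = -12503 - 46574 = -59077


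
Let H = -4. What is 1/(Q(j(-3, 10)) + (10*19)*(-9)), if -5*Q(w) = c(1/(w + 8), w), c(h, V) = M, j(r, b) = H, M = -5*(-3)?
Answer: -1/1713 ≈ -0.00058377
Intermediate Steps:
M = 15
j(r, b) = -4
c(h, V) = 15
Q(w) = -3 (Q(w) = -⅕*15 = -3)
1/(Q(j(-3, 10)) + (10*19)*(-9)) = 1/(-3 + (10*19)*(-9)) = 1/(-3 + 190*(-9)) = 1/(-3 - 1710) = 1/(-1713) = -1/1713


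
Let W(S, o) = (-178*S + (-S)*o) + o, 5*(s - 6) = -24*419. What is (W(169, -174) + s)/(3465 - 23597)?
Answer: 3569/25165 ≈ 0.14182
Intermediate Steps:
s = -10026/5 (s = 6 + (-24*419)/5 = 6 + (⅕)*(-10056) = 6 - 10056/5 = -10026/5 ≈ -2005.2)
W(S, o) = o - 178*S - S*o (W(S, o) = (-178*S - S*o) + o = o - 178*S - S*o)
(W(169, -174) + s)/(3465 - 23597) = ((-174 - 178*169 - 1*169*(-174)) - 10026/5)/(3465 - 23597) = ((-174 - 30082 + 29406) - 10026/5)/(-20132) = (-850 - 10026/5)*(-1/20132) = -14276/5*(-1/20132) = 3569/25165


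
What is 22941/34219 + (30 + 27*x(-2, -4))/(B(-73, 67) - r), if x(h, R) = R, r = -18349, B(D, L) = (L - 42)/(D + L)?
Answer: 2509078437/3766451111 ≈ 0.66617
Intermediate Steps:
B(D, L) = (-42 + L)/(D + L)
22941/34219 + (30 + 27*x(-2, -4))/(B(-73, 67) - r) = 22941/34219 + (30 + 27*(-4))/((-42 + 67)/(-73 + 67) - 1*(-18349)) = 22941*(1/34219) + (30 - 108)/(25/(-6) + 18349) = 22941/34219 - 78/(-⅙*25 + 18349) = 22941/34219 - 78/(-25/6 + 18349) = 22941/34219 - 78/110069/6 = 22941/34219 - 78*6/110069 = 22941/34219 - 468/110069 = 2509078437/3766451111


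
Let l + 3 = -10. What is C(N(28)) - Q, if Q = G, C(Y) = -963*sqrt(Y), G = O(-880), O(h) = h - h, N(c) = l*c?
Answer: -1926*I*sqrt(91) ≈ -18373.0*I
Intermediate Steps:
l = -13 (l = -3 - 10 = -13)
N(c) = -13*c
O(h) = 0
G = 0
Q = 0
C(N(28)) - Q = -963*2*I*sqrt(91) - 1*0 = -1926*I*sqrt(91) + 0 = -1926*I*sqrt(91)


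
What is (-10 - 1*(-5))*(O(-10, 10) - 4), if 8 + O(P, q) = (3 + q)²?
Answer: -785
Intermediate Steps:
O(P, q) = -8 + (3 + q)²
(-10 - 1*(-5))*(O(-10, 10) - 4) = (-10 - 1*(-5))*((-8 + (3 + 10)²) - 4) = (-10 + 5)*((-8 + 13²) - 4) = -5*((-8 + 169) - 4) = -5*(161 - 4) = -5*157 = -785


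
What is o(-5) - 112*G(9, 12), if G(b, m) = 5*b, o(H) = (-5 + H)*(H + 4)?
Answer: -5030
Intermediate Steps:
o(H) = (-5 + H)*(4 + H)
o(-5) - 112*G(9, 12) = (-20 + (-5)² - 1*(-5)) - 560*9 = (-20 + 25 + 5) - 112*45 = 10 - 5040 = -5030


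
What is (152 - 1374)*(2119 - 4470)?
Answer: 2872922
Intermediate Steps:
(152 - 1374)*(2119 - 4470) = -1222*(-2351) = 2872922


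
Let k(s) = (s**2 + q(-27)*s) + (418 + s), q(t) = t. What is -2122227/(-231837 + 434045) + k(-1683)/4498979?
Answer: -8966170029913/909729545632 ≈ -9.8559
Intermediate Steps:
k(s) = 418 + s**2 - 26*s (k(s) = (s**2 - 27*s) + (418 + s) = 418 + s**2 - 26*s)
-2122227/(-231837 + 434045) + k(-1683)/4498979 = -2122227/(-231837 + 434045) + (418 + (-1683)**2 - 26*(-1683))/4498979 = -2122227/202208 + (418 + 2832489 + 43758)*(1/4498979) = -2122227*1/202208 + 2876665*(1/4498979) = -2122227/202208 + 2876665/4498979 = -8966170029913/909729545632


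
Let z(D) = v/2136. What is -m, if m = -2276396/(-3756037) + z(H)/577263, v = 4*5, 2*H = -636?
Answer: -701718303115217/1157830113714354 ≈ -0.60606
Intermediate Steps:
H = -318 (H = (1/2)*(-636) = -318)
v = 20
z(D) = 5/534 (z(D) = 20/2136 = 20*(1/2136) = 5/534)
m = 701718303115217/1157830113714354 (m = -2276396/(-3756037) + (5/534)/577263 = -2276396*(-1/3756037) + (5/534)*(1/577263) = 2276396/3756037 + 5/308258442 = 701718303115217/1157830113714354 ≈ 0.60606)
-m = -1*701718303115217/1157830113714354 = -701718303115217/1157830113714354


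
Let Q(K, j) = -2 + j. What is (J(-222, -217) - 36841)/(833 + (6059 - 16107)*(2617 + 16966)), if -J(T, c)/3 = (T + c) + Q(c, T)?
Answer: 34852/196769151 ≈ 0.00017712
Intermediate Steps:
J(T, c) = 6 - 6*T - 3*c (J(T, c) = -3*((T + c) + (-2 + T)) = -3*(-2 + c + 2*T) = 6 - 6*T - 3*c)
(J(-222, -217) - 36841)/(833 + (6059 - 16107)*(2617 + 16966)) = ((6 - 6*(-222) - 3*(-217)) - 36841)/(833 + (6059 - 16107)*(2617 + 16966)) = ((6 + 1332 + 651) - 36841)/(833 - 10048*19583) = (1989 - 36841)/(833 - 196769984) = -34852/(-196769151) = -34852*(-1/196769151) = 34852/196769151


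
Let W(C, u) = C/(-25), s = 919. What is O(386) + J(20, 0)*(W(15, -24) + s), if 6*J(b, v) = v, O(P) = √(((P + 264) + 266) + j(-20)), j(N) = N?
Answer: 8*√14 ≈ 29.933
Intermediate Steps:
O(P) = √(510 + P) (O(P) = √(((P + 264) + 266) - 20) = √(((264 + P) + 266) - 20) = √((530 + P) - 20) = √(510 + P))
W(C, u) = -C/25 (W(C, u) = C*(-1/25) = -C/25)
J(b, v) = v/6
O(386) + J(20, 0)*(W(15, -24) + s) = √(510 + 386) + ((⅙)*0)*(-1/25*15 + 919) = √896 + 0*(-⅗ + 919) = 8*√14 + 0*(4592/5) = 8*√14 + 0 = 8*√14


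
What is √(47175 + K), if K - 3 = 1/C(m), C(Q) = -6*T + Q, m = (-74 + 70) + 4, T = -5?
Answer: √42460230/30 ≈ 217.21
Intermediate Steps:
m = 0 (m = -4 + 4 = 0)
C(Q) = 30 + Q (C(Q) = -6*(-5) + Q = 30 + Q)
K = 91/30 (K = 3 + 1/(30 + 0) = 3 + 1/30 = 91/30 ≈ 3.0333)
√(47175 + K) = √(47175 + 91/30) = √(1415341/30) = √42460230/30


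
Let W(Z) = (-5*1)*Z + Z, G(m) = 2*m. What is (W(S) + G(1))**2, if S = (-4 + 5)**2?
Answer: 4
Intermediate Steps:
S = 1 (S = 1**2 = 1)
W(Z) = -4*Z (W(Z) = -5*Z + Z = -4*Z)
(W(S) + G(1))**2 = (-4*1 + 2*1)**2 = (-4 + 2)**2 = (-2)**2 = 4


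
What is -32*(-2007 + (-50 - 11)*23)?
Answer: 109120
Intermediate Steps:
-32*(-2007 + (-50 - 11)*23) = -32*(-2007 - 61*23) = -32*(-2007 - 1403) = -32*(-3410) = 109120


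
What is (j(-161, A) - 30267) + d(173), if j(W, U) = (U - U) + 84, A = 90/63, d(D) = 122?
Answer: -30061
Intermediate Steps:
A = 10/7 (A = 90*(1/63) = 10/7 ≈ 1.4286)
j(W, U) = 84 (j(W, U) = 0 + 84 = 84)
(j(-161, A) - 30267) + d(173) = (84 - 30267) + 122 = -30183 + 122 = -30061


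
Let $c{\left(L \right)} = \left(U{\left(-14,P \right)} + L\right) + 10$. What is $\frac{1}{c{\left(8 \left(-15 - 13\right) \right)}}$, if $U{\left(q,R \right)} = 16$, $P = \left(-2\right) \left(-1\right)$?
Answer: $- \frac{1}{198} \approx -0.0050505$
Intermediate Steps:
$P = 2$
$c{\left(L \right)} = 26 + L$ ($c{\left(L \right)} = \left(16 + L\right) + 10 = 26 + L$)
$\frac{1}{c{\left(8 \left(-15 - 13\right) \right)}} = \frac{1}{26 + 8 \left(-15 - 13\right)} = \frac{1}{26 + 8 \left(-28\right)} = \frac{1}{26 - 224} = \frac{1}{-198} = - \frac{1}{198}$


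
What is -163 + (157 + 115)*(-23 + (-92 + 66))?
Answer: -13491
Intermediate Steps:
-163 + (157 + 115)*(-23 + (-92 + 66)) = -163 + 272*(-23 - 26) = -163 + 272*(-49) = -163 - 13328 = -13491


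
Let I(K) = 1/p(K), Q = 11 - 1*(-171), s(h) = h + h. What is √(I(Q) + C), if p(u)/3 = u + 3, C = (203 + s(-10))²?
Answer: 2*√2578862445/555 ≈ 183.00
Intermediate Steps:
s(h) = 2*h
C = 33489 (C = (203 + 2*(-10))² = (203 - 20)² = 183² = 33489)
Q = 182 (Q = 11 + 171 = 182)
p(u) = 9 + 3*u (p(u) = 3*(u + 3) = 3*(3 + u) = 9 + 3*u)
I(K) = 1/(9 + 3*K)
√(I(Q) + C) = √(1/(3*(3 + 182)) + 33489) = √((⅓)/185 + 33489) = √((⅓)*(1/185) + 33489) = √(1/555 + 33489) = √(18586396/555) = 2*√2578862445/555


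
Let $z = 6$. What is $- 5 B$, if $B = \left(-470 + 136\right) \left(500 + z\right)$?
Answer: $845020$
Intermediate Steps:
$B = -169004$ ($B = \left(-470 + 136\right) \left(500 + 6\right) = \left(-334\right) 506 = -169004$)
$- 5 B = \left(-5\right) \left(-169004\right) = 845020$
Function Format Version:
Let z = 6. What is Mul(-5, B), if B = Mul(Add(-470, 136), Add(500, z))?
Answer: 845020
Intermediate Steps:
B = -169004 (B = Mul(Add(-470, 136), Add(500, 6)) = Mul(-334, 506) = -169004)
Mul(-5, B) = Mul(-5, -169004) = 845020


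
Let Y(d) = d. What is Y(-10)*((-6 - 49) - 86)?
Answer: 1410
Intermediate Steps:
Y(-10)*((-6 - 49) - 86) = -10*((-6 - 49) - 86) = -10*(-55 - 86) = -10*(-141) = 1410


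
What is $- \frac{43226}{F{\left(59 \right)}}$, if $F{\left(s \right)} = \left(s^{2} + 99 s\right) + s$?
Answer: $- \frac{43226}{9381} \approx -4.6078$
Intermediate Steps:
$F{\left(s \right)} = s^{2} + 100 s$
$- \frac{43226}{F{\left(59 \right)}} = - \frac{43226}{59 \left(100 + 59\right)} = - \frac{43226}{59 \cdot 159} = - \frac{43226}{9381}$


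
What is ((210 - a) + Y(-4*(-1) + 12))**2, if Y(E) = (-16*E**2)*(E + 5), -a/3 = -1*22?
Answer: 7374000384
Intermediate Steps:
a = 66 (a = -(-3)*22 = -3*(-22) = 66)
Y(E) = -16*E**2*(5 + E) (Y(E) = (-16*E**2)*(5 + E) = -16*E**2*(5 + E))
((210 - a) + Y(-4*(-1) + 12))**2 = ((210 - 1*66) + 16*(-4*(-1) + 12)**2*(-5 - (-4*(-1) + 12)))**2 = ((210 - 66) + 16*(4 + 12)**2*(-5 - (4 + 12)))**2 = (144 + 16*16**2*(-5 - 1*16))**2 = (144 + 16*256*(-5 - 16))**2 = (144 + 16*256*(-21))**2 = (144 - 86016)**2 = (-85872)**2 = 7374000384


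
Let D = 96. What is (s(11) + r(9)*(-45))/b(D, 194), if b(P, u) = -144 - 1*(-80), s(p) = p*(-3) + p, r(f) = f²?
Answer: 3667/64 ≈ 57.297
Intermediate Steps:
s(p) = -2*p (s(p) = -3*p + p = -2*p)
b(P, u) = -64 (b(P, u) = -144 + 80 = -64)
(s(11) + r(9)*(-45))/b(D, 194) = (-2*11 + 9²*(-45))/(-64) = (-22 + 81*(-45))*(-1/64) = (-22 - 3645)*(-1/64) = -3667*(-1/64) = 3667/64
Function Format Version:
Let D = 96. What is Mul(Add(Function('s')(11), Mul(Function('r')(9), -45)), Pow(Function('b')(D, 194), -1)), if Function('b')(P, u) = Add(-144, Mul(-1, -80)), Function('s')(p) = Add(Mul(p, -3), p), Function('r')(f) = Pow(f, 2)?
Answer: Rational(3667, 64) ≈ 57.297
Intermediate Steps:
Function('s')(p) = Mul(-2, p) (Function('s')(p) = Add(Mul(-3, p), p) = Mul(-2, p))
Function('b')(P, u) = -64 (Function('b')(P, u) = Add(-144, 80) = -64)
Mul(Add(Function('s')(11), Mul(Function('r')(9), -45)), Pow(Function('b')(D, 194), -1)) = Mul(Add(Mul(-2, 11), Mul(Pow(9, 2), -45)), Pow(-64, -1)) = Mul(Add(-22, Mul(81, -45)), Rational(-1, 64)) = Mul(Add(-22, -3645), Rational(-1, 64)) = Mul(-3667, Rational(-1, 64)) = Rational(3667, 64)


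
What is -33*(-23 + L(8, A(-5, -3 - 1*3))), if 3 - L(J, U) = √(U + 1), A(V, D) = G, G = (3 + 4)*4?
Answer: 660 + 33*√29 ≈ 837.71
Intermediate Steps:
G = 28 (G = 7*4 = 28)
A(V, D) = 28
L(J, U) = 3 - √(1 + U) (L(J, U) = 3 - √(U + 1) = 3 - √(1 + U))
-33*(-23 + L(8, A(-5, -3 - 1*3))) = -33*(-23 + (3 - √(1 + 28))) = -33*(-23 + (3 - √29)) = -33*(-20 - √29) = 660 + 33*√29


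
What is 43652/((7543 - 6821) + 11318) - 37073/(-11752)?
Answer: 17131379/2526680 ≈ 6.7802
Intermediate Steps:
43652/((7543 - 6821) + 11318) - 37073/(-11752) = 43652/(722 + 11318) - 37073*(-1/11752) = 43652/12040 + 37073/11752 = 43652*(1/12040) + 37073/11752 = 1559/430 + 37073/11752 = 17131379/2526680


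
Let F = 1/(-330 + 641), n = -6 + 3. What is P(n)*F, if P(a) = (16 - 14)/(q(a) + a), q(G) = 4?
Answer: 2/311 ≈ 0.0064309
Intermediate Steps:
n = -3
F = 1/311 ≈ 0.0032154
P(a) = 2/(4 + a) (P(a) = (16 - 14)/(4 + a) = 2/(4 + a))
P(n)*F = (2/(4 - 3))*(1/311) = (2/1)*(1/311) = (2*1)*(1/311) = 2*(1/311) = 2/311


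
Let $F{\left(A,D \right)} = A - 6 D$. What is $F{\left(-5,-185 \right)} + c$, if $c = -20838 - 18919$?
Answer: $-38652$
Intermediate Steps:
$c = -39757$
$F{\left(-5,-185 \right)} + c = \left(-5 - -1110\right) - 39757 = \left(-5 + 1110\right) - 39757 = 1105 - 39757 = -38652$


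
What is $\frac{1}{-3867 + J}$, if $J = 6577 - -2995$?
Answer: $\frac{1}{5705} \approx 0.00017528$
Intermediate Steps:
$J = 9572$ ($J = 6577 + 2995 = 9572$)
$\frac{1}{-3867 + J} = \frac{1}{-3867 + 9572} = \frac{1}{5705}$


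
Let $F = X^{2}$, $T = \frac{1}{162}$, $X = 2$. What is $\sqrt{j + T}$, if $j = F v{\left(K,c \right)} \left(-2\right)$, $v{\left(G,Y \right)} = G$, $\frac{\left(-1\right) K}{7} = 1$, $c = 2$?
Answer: $\frac{\sqrt{18146}}{18} \approx 7.4837$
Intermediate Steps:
$K = -7$ ($K = \left(-7\right) 1 = -7$)
$T = \frac{1}{162} \approx 0.0061728$
$F = 4$ ($F = 2^{2} = 4$)
$j = 56$ ($j = 4 \left(-7\right) \left(-2\right) = \left(-28\right) \left(-2\right) = 56$)
$\sqrt{j + T} = \sqrt{56 + \frac{1}{162}} = \sqrt{\frac{9073}{162}} = \frac{\sqrt{18146}}{18}$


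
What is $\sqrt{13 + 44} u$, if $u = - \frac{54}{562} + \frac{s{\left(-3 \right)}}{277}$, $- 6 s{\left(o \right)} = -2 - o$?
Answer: $- \frac{45155 \sqrt{57}}{467022} \approx -0.72997$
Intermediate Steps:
$s{\left(o \right)} = \frac{1}{3} + \frac{o}{6}$ ($s{\left(o \right)} = - \frac{-2 - o}{6} = \frac{1}{3} + \frac{o}{6}$)
$u = - \frac{45155}{467022}$ ($u = - \frac{54}{562} + \frac{\frac{1}{3} + \frac{1}{6} \left(-3\right)}{277} = \left(-54\right) \frac{1}{562} + \left(\frac{1}{3} - \frac{1}{2}\right) \frac{1}{277} = - \frac{27}{281} - \frac{1}{1662} = - \frac{45155}{467022} \approx -0.096687$)
$\sqrt{13 + 44} u = \sqrt{13 + 44} \left(- \frac{45155}{467022}\right) = \sqrt{57} \left(- \frac{45155}{467022}\right) = - \frac{45155 \sqrt{57}}{467022}$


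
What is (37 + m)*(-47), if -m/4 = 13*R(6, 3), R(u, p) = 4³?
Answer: 154677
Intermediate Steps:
R(u, p) = 64
m = -3328 (m = -52*64 = -4*832 = -3328)
(37 + m)*(-47) = (37 - 3328)*(-47) = -3291*(-47) = 154677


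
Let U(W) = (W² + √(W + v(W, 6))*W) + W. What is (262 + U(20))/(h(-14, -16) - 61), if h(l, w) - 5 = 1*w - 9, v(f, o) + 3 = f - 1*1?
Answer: -802/81 ≈ -9.9012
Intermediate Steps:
v(f, o) = -4 + f (v(f, o) = -3 + (f - 1*1) = -3 + (f - 1) = -3 + (-1 + f) = -4 + f)
h(l, w) = -4 + w (h(l, w) = 5 + (1*w - 9) = 5 + (w - 9) = 5 + (-9 + w) = -4 + w)
U(W) = W + W² + W*√(-4 + 2*W) (U(W) = (W² + √(W + (-4 + W))*W) + W = (W² + √(-4 + 2*W)*W) + W = (W² + W*√(-4 + 2*W)) + W = W + W² + W*√(-4 + 2*W))
(262 + U(20))/(h(-14, -16) - 61) = (262 + 20*(1 + 20 + √(-4 + 2*20)))/((-4 - 16) - 61) = (262 + 20*(1 + 20 + √(-4 + 40)))/(-20 - 61) = (262 + 20*(1 + 20 + √36))/(-81) = (262 + 20*(1 + 20 + 6))*(-1/81) = (262 + 20*27)*(-1/81) = (262 + 540)*(-1/81) = 802*(-1/81) = -802/81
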